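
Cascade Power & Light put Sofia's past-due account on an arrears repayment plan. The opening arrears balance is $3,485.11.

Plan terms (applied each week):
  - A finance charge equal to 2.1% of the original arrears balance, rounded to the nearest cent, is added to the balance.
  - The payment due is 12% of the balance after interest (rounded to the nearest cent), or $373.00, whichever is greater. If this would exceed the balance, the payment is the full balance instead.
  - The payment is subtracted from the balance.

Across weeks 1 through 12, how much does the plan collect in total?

$4,363.39

Week 1: opening $3,485.11; interest $73.19 → $3,558.30; payment $427.00; balance $3,131.30
Week 2: opening $3,131.30; interest $73.19 → $3,204.49; payment $384.54; balance $2,819.95
Week 3: opening $2,819.95; interest $73.19 → $2,893.14; payment $373.00; balance $2,520.14
Week 4: opening $2,520.14; interest $73.19 → $2,593.33; payment $373.00; balance $2,220.33
Week 5: opening $2,220.33; interest $73.19 → $2,293.52; payment $373.00; balance $1,920.52
Week 6: opening $1,920.52; interest $73.19 → $1,993.71; payment $373.00; balance $1,620.71
Week 7: opening $1,620.71; interest $73.19 → $1,693.90; payment $373.00; balance $1,320.90
Week 8: opening $1,320.90; interest $73.19 → $1,394.09; payment $373.00; balance $1,021.09
Week 9: opening $1,021.09; interest $73.19 → $1,094.28; payment $373.00; balance $721.28
Week 10: opening $721.28; interest $73.19 → $794.47; payment $373.00; balance $421.47
Week 11: opening $421.47; interest $73.19 → $494.66; payment $373.00; balance $121.66
Week 12: opening $121.66; interest $73.19 → $194.85; payment $194.85; balance $0.00
Total paid: $4,363.39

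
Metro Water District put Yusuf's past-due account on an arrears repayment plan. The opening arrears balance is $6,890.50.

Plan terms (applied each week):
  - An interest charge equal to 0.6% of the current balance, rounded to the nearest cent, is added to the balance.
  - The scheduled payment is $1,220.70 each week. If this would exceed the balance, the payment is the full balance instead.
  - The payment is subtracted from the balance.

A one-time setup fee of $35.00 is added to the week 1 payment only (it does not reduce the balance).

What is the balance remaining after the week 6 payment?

$0.00

# | Opening | Interest | Payment | Fee | End bal
1 | $6,890.50 | $41.34 | $1,220.70 | $35.00 | $5,711.14
2 | $5,711.14 | $34.27 | $1,220.70 | — | $4,524.71
3 | $4,524.71 | $27.15 | $1,220.70 | — | $3,331.16
4 | $3,331.16 | $19.99 | $1,220.70 | — | $2,130.45
5 | $2,130.45 | $12.78 | $1,220.70 | — | $922.53
6 | $922.53 | $5.54 | $928.07 | — | $0.00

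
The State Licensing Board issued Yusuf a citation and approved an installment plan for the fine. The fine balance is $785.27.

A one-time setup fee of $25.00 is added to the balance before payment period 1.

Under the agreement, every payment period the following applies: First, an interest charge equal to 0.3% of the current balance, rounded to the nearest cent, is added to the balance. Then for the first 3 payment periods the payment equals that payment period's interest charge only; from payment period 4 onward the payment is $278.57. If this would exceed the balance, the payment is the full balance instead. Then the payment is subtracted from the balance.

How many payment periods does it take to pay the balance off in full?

Payment period 1: $810.27 +$2.43 interest = $812.70; pay $2.43 → $810.27
Payment period 2: $810.27 +$2.43 interest = $812.70; pay $2.43 → $810.27
Payment period 3: $810.27 +$2.43 interest = $812.70; pay $2.43 → $810.27
Payment period 4: $810.27 +$2.43 interest = $812.70; pay $278.57 → $534.13
Payment period 5: $534.13 +$1.60 interest = $535.73; pay $278.57 → $257.16
Payment period 6: $257.16 +$0.77 interest = $257.93; pay $257.93 → $0.00
Balance reaches $0.00 in payment period 6.

6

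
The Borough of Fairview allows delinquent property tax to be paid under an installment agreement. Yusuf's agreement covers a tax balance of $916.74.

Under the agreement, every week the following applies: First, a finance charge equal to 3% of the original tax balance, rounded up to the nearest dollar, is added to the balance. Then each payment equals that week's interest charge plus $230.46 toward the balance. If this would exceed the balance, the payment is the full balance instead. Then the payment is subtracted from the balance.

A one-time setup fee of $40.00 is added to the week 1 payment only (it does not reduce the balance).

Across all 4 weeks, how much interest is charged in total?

$112.00

Week 1: opening $916.74; interest $28.00 → $944.74; payment $258.46 (+ $40.00 fee); balance $686.28
Week 2: opening $686.28; interest $28.00 → $714.28; payment $258.46; balance $455.82
Week 3: opening $455.82; interest $28.00 → $483.82; payment $258.46; balance $225.36
Week 4: opening $225.36; interest $28.00 → $253.36; payment $253.36; balance $0.00
Total interest: $28.00 + $28.00 + $28.00 + $28.00 = $112.00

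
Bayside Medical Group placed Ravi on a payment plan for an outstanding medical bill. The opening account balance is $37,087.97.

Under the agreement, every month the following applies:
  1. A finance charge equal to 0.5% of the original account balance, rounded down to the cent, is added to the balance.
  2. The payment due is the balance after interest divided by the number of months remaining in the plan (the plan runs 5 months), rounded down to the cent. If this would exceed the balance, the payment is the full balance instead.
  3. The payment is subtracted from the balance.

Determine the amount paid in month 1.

$7,454.68

Month 1: opening $37,087.97; interest $185.43 → $37,273.40; payment $7,454.68; balance $29,818.72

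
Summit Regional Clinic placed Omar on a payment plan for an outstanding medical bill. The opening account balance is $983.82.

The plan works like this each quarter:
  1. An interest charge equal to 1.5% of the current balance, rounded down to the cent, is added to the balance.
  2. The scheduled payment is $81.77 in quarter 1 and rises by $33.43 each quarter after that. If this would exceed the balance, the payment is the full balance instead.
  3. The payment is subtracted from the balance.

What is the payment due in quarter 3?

$148.63

Quarter 1: $983.82 +$14.75 interest = $998.57; pay $81.77 → $916.80
Quarter 2: $916.80 +$13.75 interest = $930.55; pay $115.20 → $815.35
Quarter 3: $815.35 +$12.23 interest = $827.58; pay $148.63 → $678.95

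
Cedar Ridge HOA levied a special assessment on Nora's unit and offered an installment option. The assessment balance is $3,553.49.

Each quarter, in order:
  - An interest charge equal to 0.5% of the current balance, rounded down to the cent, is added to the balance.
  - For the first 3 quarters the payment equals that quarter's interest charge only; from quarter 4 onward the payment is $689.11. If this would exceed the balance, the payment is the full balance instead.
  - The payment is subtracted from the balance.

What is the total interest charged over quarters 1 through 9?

Quarter 1: $3,553.49 +$17.76 interest = $3,571.25; pay $17.76 → $3,553.49
Quarter 2: $3,553.49 +$17.76 interest = $3,571.25; pay $17.76 → $3,553.49
Quarter 3: $3,553.49 +$17.76 interest = $3,571.25; pay $17.76 → $3,553.49
Quarter 4: $3,553.49 +$17.76 interest = $3,571.25; pay $689.11 → $2,882.14
Quarter 5: $2,882.14 +$14.41 interest = $2,896.55; pay $689.11 → $2,207.44
Quarter 6: $2,207.44 +$11.03 interest = $2,218.47; pay $689.11 → $1,529.36
Quarter 7: $1,529.36 +$7.64 interest = $1,537.00; pay $689.11 → $847.89
Quarter 8: $847.89 +$4.23 interest = $852.12; pay $689.11 → $163.01
Quarter 9: $163.01 +$0.81 interest = $163.82; pay $163.82 → $0.00
Total interest: $17.76 + $17.76 + $17.76 + $17.76 + $14.41 + $11.03 + $7.64 + $4.23 + $0.81 = $109.16

$109.16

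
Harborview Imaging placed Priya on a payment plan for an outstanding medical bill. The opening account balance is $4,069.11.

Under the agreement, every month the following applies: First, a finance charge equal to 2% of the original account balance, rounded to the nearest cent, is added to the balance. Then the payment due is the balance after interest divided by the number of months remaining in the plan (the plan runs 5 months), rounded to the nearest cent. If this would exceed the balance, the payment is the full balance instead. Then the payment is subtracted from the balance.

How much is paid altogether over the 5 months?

$4,476.01

Month 1: $4,069.11 +$81.38 interest = $4,150.49; pay $830.10 → $3,320.39
Month 2: $3,320.39 +$81.38 interest = $3,401.77; pay $850.44 → $2,551.33
Month 3: $2,551.33 +$81.38 interest = $2,632.71; pay $877.57 → $1,755.14
Month 4: $1,755.14 +$81.38 interest = $1,836.52; pay $918.26 → $918.26
Month 5: $918.26 +$81.38 interest = $999.64; pay $999.64 → $0.00
Total paid: $4,476.01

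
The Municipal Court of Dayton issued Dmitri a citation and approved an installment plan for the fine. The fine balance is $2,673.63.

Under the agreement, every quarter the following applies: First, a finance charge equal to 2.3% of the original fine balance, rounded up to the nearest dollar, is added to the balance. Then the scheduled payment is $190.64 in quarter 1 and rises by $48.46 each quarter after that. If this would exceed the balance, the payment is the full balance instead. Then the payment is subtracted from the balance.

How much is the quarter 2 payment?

# | Opening | Interest | Payment | End bal
1 | $2,673.63 | $62.00 | $190.64 | $2,544.99
2 | $2,544.99 | $62.00 | $239.10 | $2,367.89

$239.10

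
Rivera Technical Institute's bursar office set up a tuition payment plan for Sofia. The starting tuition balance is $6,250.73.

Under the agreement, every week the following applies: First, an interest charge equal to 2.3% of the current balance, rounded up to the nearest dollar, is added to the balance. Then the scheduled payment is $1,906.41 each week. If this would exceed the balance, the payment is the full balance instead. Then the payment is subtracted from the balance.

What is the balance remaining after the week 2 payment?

Week 1: opening $6,250.73; interest $144.00 → $6,394.73; payment $1,906.41; balance $4,488.32
Week 2: opening $4,488.32; interest $104.00 → $4,592.32; payment $1,906.41; balance $2,685.91

$2,685.91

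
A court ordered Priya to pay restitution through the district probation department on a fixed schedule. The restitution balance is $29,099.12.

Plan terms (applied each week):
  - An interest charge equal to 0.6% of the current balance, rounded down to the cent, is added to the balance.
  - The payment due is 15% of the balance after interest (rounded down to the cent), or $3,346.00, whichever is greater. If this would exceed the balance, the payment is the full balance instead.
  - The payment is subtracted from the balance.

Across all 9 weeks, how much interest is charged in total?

Week 1: opening $29,099.12; interest $174.59 → $29,273.71; payment $4,391.05; balance $24,882.66
Week 2: opening $24,882.66; interest $149.29 → $25,031.95; payment $3,754.79; balance $21,277.16
Week 3: opening $21,277.16; interest $127.66 → $21,404.82; payment $3,346.00; balance $18,058.82
Week 4: opening $18,058.82; interest $108.35 → $18,167.17; payment $3,346.00; balance $14,821.17
Week 5: opening $14,821.17; interest $88.92 → $14,910.09; payment $3,346.00; balance $11,564.09
Week 6: opening $11,564.09; interest $69.38 → $11,633.47; payment $3,346.00; balance $8,287.47
Week 7: opening $8,287.47; interest $49.72 → $8,337.19; payment $3,346.00; balance $4,991.19
Week 8: opening $4,991.19; interest $29.94 → $5,021.13; payment $3,346.00; balance $1,675.13
Week 9: opening $1,675.13; interest $10.05 → $1,685.18; payment $1,685.18; balance $0.00
Total interest: $174.59 + $149.29 + $127.66 + $108.35 + $88.92 + $69.38 + $49.72 + $29.94 + $10.05 = $807.90

$807.90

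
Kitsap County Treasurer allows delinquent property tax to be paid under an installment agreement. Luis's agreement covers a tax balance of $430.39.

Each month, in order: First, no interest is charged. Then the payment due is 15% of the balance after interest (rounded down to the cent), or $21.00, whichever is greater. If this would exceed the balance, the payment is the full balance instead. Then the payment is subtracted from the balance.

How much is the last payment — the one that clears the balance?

$12.00

Month 1: opening $430.39; payment $64.55; balance $365.84
Month 2: opening $365.84; payment $54.87; balance $310.97
Month 3: opening $310.97; payment $46.64; balance $264.33
Month 4: opening $264.33; payment $39.64; balance $224.69
Month 5: opening $224.69; payment $33.70; balance $190.99
Month 6: opening $190.99; payment $28.64; balance $162.35
Month 7: opening $162.35; payment $24.35; balance $138.00
Month 8: opening $138.00; payment $21.00; balance $117.00
Month 9: opening $117.00; payment $21.00; balance $96.00
Month 10: opening $96.00; payment $21.00; balance $75.00
Month 11: opening $75.00; payment $21.00; balance $54.00
Month 12: opening $54.00; payment $21.00; balance $33.00
Month 13: opening $33.00; payment $21.00; balance $12.00
Month 14: opening $12.00; payment $12.00; balance $0.00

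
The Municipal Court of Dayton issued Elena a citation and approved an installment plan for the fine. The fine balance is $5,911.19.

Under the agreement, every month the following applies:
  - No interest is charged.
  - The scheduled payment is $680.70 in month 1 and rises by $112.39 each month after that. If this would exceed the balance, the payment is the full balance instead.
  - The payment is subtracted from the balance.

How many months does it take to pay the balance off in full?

7

Month 1: opening $5,911.19; payment $680.70; balance $5,230.49
Month 2: opening $5,230.49; payment $793.09; balance $4,437.40
Month 3: opening $4,437.40; payment $905.48; balance $3,531.92
Month 4: opening $3,531.92; payment $1,017.87; balance $2,514.05
Month 5: opening $2,514.05; payment $1,130.26; balance $1,383.79
Month 6: opening $1,383.79; payment $1,242.65; balance $141.14
Month 7: opening $141.14; payment $141.14; balance $0.00
Balance reaches $0.00 in month 7.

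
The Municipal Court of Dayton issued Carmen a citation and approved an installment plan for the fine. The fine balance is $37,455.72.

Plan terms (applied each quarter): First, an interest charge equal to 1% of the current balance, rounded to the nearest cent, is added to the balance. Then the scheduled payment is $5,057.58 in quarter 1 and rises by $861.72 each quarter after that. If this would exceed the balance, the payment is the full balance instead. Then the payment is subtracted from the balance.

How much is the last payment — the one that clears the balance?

$4,912.44

Quarter 1: opening $37,455.72; interest $374.56 → $37,830.28; payment $5,057.58; balance $32,772.70
Quarter 2: opening $32,772.70; interest $327.73 → $33,100.43; payment $5,919.30; balance $27,181.13
Quarter 3: opening $27,181.13; interest $271.81 → $27,452.94; payment $6,781.02; balance $20,671.92
Quarter 4: opening $20,671.92; interest $206.72 → $20,878.64; payment $7,642.74; balance $13,235.90
Quarter 5: opening $13,235.90; interest $132.36 → $13,368.26; payment $8,504.46; balance $4,863.80
Quarter 6: opening $4,863.80; interest $48.64 → $4,912.44; payment $4,912.44; balance $0.00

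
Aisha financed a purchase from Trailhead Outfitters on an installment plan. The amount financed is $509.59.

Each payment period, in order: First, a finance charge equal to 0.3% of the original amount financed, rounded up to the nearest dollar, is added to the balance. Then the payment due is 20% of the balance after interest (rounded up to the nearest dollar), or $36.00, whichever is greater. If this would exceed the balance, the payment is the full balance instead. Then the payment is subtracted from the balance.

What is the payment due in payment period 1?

$103.00

Payment period 1: $509.59 +$2.00 interest = $511.59; pay $103.00 → $408.59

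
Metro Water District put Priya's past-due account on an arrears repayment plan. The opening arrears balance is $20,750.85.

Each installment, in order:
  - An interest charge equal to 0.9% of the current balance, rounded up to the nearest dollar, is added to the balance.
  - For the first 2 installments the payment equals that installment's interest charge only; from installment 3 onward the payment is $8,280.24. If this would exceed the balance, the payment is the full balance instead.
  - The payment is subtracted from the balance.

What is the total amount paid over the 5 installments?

Installment 1: opening $20,750.85; interest $187.00 → $20,937.85; payment $187.00; balance $20,750.85
Installment 2: opening $20,750.85; interest $187.00 → $20,937.85; payment $187.00; balance $20,750.85
Installment 3: opening $20,750.85; interest $187.00 → $20,937.85; payment $8,280.24; balance $12,657.61
Installment 4: opening $12,657.61; interest $114.00 → $12,771.61; payment $8,280.24; balance $4,491.37
Installment 5: opening $4,491.37; interest $41.00 → $4,532.37; payment $4,532.37; balance $0.00
Total paid: $21,466.85

$21,466.85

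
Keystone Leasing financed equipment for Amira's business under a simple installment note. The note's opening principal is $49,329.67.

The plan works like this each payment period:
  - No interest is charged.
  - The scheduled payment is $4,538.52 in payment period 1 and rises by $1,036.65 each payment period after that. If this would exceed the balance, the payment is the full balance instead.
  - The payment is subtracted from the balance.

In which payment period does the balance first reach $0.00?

Payment period 1: opening $49,329.67; payment $4,538.52; balance $44,791.15
Payment period 2: opening $44,791.15; payment $5,575.17; balance $39,215.98
Payment period 3: opening $39,215.98; payment $6,611.82; balance $32,604.16
Payment period 4: opening $32,604.16; payment $7,648.47; balance $24,955.69
Payment period 5: opening $24,955.69; payment $8,685.12; balance $16,270.57
Payment period 6: opening $16,270.57; payment $9,721.77; balance $6,548.80
Payment period 7: opening $6,548.80; payment $6,548.80; balance $0.00
Balance reaches $0.00 in payment period 7.

7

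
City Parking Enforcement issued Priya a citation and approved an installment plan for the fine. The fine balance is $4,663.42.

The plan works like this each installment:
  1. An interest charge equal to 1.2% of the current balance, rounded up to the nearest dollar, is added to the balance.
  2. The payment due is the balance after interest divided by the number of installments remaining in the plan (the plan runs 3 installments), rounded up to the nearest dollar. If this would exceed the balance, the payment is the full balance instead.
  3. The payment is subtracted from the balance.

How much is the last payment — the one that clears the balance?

$1,611.42

Installment 1: $4,663.42 +$56.00 interest = $4,719.42; pay $1,574.00 → $3,145.42
Installment 2: $3,145.42 +$38.00 interest = $3,183.42; pay $1,592.00 → $1,591.42
Installment 3: $1,591.42 +$20.00 interest = $1,611.42; pay $1,611.42 → $0.00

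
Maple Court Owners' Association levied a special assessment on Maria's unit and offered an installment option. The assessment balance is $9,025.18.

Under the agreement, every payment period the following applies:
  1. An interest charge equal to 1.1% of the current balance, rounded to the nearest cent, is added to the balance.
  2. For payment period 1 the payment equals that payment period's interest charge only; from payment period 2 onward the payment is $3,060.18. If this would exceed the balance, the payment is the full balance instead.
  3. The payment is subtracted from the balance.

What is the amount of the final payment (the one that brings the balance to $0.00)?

$44.90

Payment period 1: $9,025.18 +$99.28 interest = $9,124.46; pay $99.28 → $9,025.18
Payment period 2: $9,025.18 +$99.28 interest = $9,124.46; pay $3,060.18 → $6,064.28
Payment period 3: $6,064.28 +$66.71 interest = $6,130.99; pay $3,060.18 → $3,070.81
Payment period 4: $3,070.81 +$33.78 interest = $3,104.59; pay $3,060.18 → $44.41
Payment period 5: $44.41 +$0.49 interest = $44.90; pay $44.90 → $0.00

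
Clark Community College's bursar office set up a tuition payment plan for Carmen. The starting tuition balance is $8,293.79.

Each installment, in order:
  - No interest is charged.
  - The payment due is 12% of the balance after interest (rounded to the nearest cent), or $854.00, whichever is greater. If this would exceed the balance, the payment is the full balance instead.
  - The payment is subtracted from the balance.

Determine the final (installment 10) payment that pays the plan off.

$444.72

Installment 1: $8,293.79 − $995.25 → $7,298.54
Installment 2: $7,298.54 − $875.82 → $6,422.72
Installment 3: $6,422.72 − $854.00 → $5,568.72
Installment 4: $5,568.72 − $854.00 → $4,714.72
Installment 5: $4,714.72 − $854.00 → $3,860.72
Installment 6: $3,860.72 − $854.00 → $3,006.72
Installment 7: $3,006.72 − $854.00 → $2,152.72
Installment 8: $2,152.72 − $854.00 → $1,298.72
Installment 9: $1,298.72 − $854.00 → $444.72
Installment 10: $444.72 − $444.72 → $0.00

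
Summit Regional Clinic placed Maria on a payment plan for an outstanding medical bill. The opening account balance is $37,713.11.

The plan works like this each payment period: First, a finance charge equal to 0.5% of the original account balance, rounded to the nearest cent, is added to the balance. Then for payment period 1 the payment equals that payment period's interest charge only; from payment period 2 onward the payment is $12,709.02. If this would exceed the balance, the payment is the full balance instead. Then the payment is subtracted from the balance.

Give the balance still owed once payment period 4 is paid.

# | Opening | Interest | Payment | End bal
1 | $37,713.11 | $188.57 | $188.57 | $37,713.11
2 | $37,713.11 | $188.57 | $12,709.02 | $25,192.66
3 | $25,192.66 | $188.57 | $12,709.02 | $12,672.21
4 | $12,672.21 | $188.57 | $12,709.02 | $151.76

$151.76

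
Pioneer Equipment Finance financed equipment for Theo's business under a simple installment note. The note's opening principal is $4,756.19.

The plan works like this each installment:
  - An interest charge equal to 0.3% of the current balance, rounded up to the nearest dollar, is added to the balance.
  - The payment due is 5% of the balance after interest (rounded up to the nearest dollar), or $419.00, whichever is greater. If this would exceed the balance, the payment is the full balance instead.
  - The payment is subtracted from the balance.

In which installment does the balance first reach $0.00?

12

Installment 1: opening $4,756.19; interest $15.00 → $4,771.19; payment $419.00; balance $4,352.19
Installment 2: opening $4,352.19; interest $14.00 → $4,366.19; payment $419.00; balance $3,947.19
Installment 3: opening $3,947.19; interest $12.00 → $3,959.19; payment $419.00; balance $3,540.19
Installment 4: opening $3,540.19; interest $11.00 → $3,551.19; payment $419.00; balance $3,132.19
Installment 5: opening $3,132.19; interest $10.00 → $3,142.19; payment $419.00; balance $2,723.19
Installment 6: opening $2,723.19; interest $9.00 → $2,732.19; payment $419.00; balance $2,313.19
Installment 7: opening $2,313.19; interest $7.00 → $2,320.19; payment $419.00; balance $1,901.19
Installment 8: opening $1,901.19; interest $6.00 → $1,907.19; payment $419.00; balance $1,488.19
Installment 9: opening $1,488.19; interest $5.00 → $1,493.19; payment $419.00; balance $1,074.19
Installment 10: opening $1,074.19; interest $4.00 → $1,078.19; payment $419.00; balance $659.19
Installment 11: opening $659.19; interest $2.00 → $661.19; payment $419.00; balance $242.19
Installment 12: opening $242.19; interest $1.00 → $243.19; payment $243.19; balance $0.00
Balance reaches $0.00 in installment 12.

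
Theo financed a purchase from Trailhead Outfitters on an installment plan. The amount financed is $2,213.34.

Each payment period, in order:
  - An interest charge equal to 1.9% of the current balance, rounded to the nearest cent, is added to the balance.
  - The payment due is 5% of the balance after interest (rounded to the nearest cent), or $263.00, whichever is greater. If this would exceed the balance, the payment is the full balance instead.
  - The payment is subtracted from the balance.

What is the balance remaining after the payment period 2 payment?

Payment period 1: opening $2,213.34; interest $42.05 → $2,255.39; payment $263.00; balance $1,992.39
Payment period 2: opening $1,992.39; interest $37.86 → $2,030.25; payment $263.00; balance $1,767.25

$1,767.25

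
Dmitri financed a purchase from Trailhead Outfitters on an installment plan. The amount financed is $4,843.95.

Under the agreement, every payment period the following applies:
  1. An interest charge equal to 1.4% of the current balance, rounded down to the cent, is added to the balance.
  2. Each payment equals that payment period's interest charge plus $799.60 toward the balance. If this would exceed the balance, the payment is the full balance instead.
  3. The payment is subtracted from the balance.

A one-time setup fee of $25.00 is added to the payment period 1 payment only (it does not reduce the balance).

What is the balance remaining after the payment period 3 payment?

$2,445.15

# | Opening | Interest | Payment | Fee | End bal
1 | $4,843.95 | $67.81 | $867.41 | $25.00 | $4,044.35
2 | $4,044.35 | $56.62 | $856.22 | — | $3,244.75
3 | $3,244.75 | $45.42 | $845.02 | — | $2,445.15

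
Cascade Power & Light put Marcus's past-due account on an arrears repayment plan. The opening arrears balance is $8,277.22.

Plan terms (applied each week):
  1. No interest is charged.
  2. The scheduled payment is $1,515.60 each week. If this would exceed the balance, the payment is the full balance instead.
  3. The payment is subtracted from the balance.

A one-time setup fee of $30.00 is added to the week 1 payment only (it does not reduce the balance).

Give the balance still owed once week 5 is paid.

$699.22

Week 1: opening $8,277.22; payment $1,515.60 (+ $30.00 fee); balance $6,761.62
Week 2: opening $6,761.62; payment $1,515.60; balance $5,246.02
Week 3: opening $5,246.02; payment $1,515.60; balance $3,730.42
Week 4: opening $3,730.42; payment $1,515.60; balance $2,214.82
Week 5: opening $2,214.82; payment $1,515.60; balance $699.22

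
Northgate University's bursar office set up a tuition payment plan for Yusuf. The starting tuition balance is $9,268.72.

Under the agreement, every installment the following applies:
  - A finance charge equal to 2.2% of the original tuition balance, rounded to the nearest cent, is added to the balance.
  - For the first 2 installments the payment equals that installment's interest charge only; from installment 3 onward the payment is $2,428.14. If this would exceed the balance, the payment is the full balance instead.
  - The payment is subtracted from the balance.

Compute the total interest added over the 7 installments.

$1,427.37

Installment 1: $9,268.72 +$203.91 interest = $9,472.63; pay $203.91 → $9,268.72
Installment 2: $9,268.72 +$203.91 interest = $9,472.63; pay $203.91 → $9,268.72
Installment 3: $9,268.72 +$203.91 interest = $9,472.63; pay $2,428.14 → $7,044.49
Installment 4: $7,044.49 +$203.91 interest = $7,248.40; pay $2,428.14 → $4,820.26
Installment 5: $4,820.26 +$203.91 interest = $5,024.17; pay $2,428.14 → $2,596.03
Installment 6: $2,596.03 +$203.91 interest = $2,799.94; pay $2,428.14 → $371.80
Installment 7: $371.80 +$203.91 interest = $575.71; pay $575.71 → $0.00
Total interest: $203.91 + $203.91 + $203.91 + $203.91 + $203.91 + $203.91 + $203.91 = $1,427.37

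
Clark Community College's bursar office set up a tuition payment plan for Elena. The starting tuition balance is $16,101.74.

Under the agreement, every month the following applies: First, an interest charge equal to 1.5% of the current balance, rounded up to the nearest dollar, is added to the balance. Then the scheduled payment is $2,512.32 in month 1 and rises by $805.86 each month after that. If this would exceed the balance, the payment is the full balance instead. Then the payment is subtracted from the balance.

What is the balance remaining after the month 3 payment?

Month 1: opening $16,101.74; interest $242.00 → $16,343.74; payment $2,512.32; balance $13,831.42
Month 2: opening $13,831.42; interest $208.00 → $14,039.42; payment $3,318.18; balance $10,721.24
Month 3: opening $10,721.24; interest $161.00 → $10,882.24; payment $4,124.04; balance $6,758.20

$6,758.20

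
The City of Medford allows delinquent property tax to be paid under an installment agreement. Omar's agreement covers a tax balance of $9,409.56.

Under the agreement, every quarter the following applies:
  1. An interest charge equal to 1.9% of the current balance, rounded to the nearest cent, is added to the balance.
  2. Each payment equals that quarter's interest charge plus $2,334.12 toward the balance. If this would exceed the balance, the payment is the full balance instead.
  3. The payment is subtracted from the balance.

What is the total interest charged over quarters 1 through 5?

$450.43

# | Opening | Interest | Payment | End bal
1 | $9,409.56 | $178.78 | $2,512.90 | $7,075.44
2 | $7,075.44 | $134.43 | $2,468.55 | $4,741.32
3 | $4,741.32 | $90.09 | $2,424.21 | $2,407.20
4 | $2,407.20 | $45.74 | $2,379.86 | $73.08
5 | $73.08 | $1.39 | $74.47 | $0.00
Total interest: $178.78 + $134.43 + $90.09 + $45.74 + $1.39 = $450.43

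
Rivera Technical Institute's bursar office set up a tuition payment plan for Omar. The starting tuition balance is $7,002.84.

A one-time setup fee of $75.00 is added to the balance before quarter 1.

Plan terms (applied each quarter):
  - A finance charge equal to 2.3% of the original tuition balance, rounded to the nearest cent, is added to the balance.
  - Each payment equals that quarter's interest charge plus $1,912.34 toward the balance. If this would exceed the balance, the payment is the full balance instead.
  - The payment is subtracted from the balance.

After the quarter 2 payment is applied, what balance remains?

$3,253.16

Quarter 1: $7,077.84 +$161.07 interest = $7,238.91; pay $2,073.41 → $5,165.50
Quarter 2: $5,165.50 +$161.07 interest = $5,326.57; pay $2,073.41 → $3,253.16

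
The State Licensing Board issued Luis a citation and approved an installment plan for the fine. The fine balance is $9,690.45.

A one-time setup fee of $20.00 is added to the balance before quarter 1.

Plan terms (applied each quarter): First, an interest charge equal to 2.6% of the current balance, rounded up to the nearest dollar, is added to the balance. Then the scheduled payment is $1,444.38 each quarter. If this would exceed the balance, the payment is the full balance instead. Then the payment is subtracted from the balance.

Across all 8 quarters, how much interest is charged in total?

Quarter 1: opening $9,710.45; interest $253.00 → $9,963.45; payment $1,444.38; balance $8,519.07
Quarter 2: opening $8,519.07; interest $222.00 → $8,741.07; payment $1,444.38; balance $7,296.69
Quarter 3: opening $7,296.69; interest $190.00 → $7,486.69; payment $1,444.38; balance $6,042.31
Quarter 4: opening $6,042.31; interest $158.00 → $6,200.31; payment $1,444.38; balance $4,755.93
Quarter 5: opening $4,755.93; interest $124.00 → $4,879.93; payment $1,444.38; balance $3,435.55
Quarter 6: opening $3,435.55; interest $90.00 → $3,525.55; payment $1,444.38; balance $2,081.17
Quarter 7: opening $2,081.17; interest $55.00 → $2,136.17; payment $1,444.38; balance $691.79
Quarter 8: opening $691.79; interest $18.00 → $709.79; payment $709.79; balance $0.00
Total interest: $253.00 + $222.00 + $190.00 + $158.00 + $124.00 + $90.00 + $55.00 + $18.00 = $1,110.00

$1,110.00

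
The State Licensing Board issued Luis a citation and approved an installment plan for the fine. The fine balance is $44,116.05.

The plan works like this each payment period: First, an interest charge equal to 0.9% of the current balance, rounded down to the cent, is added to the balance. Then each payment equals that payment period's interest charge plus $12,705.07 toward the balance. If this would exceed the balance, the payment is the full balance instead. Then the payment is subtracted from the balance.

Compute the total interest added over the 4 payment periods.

$902.08

Payment period 1: $44,116.05 +$397.04 interest = $44,513.09; pay $13,102.11 → $31,410.98
Payment period 2: $31,410.98 +$282.69 interest = $31,693.67; pay $12,987.76 → $18,705.91
Payment period 3: $18,705.91 +$168.35 interest = $18,874.26; pay $12,873.42 → $6,000.84
Payment period 4: $6,000.84 +$54.00 interest = $6,054.84; pay $6,054.84 → $0.00
Total interest: $397.04 + $282.69 + $168.35 + $54.00 = $902.08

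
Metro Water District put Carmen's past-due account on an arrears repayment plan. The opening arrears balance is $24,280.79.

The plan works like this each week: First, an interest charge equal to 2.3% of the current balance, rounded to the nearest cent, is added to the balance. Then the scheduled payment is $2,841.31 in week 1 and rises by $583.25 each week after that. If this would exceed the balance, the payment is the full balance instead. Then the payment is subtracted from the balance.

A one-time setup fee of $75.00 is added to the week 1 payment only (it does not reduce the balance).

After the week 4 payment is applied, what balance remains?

Week 1: opening $24,280.79; interest $558.46 → $24,839.25; payment $2,841.31 (+ $75.00 fee); balance $21,997.94
Week 2: opening $21,997.94; interest $505.95 → $22,503.89; payment $3,424.56; balance $19,079.33
Week 3: opening $19,079.33; interest $438.82 → $19,518.15; payment $4,007.81; balance $15,510.34
Week 4: opening $15,510.34; interest $356.74 → $15,867.08; payment $4,591.06; balance $11,276.02

$11,276.02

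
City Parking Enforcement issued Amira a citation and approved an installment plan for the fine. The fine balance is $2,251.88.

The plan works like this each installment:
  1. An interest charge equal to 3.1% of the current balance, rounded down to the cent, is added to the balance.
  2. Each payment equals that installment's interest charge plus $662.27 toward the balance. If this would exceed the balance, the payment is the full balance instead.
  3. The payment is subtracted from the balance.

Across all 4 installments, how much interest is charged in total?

$156.02

Installment 1: $2,251.88 +$69.80 interest = $2,321.68; pay $732.07 → $1,589.61
Installment 2: $1,589.61 +$49.27 interest = $1,638.88; pay $711.54 → $927.34
Installment 3: $927.34 +$28.74 interest = $956.08; pay $691.01 → $265.07
Installment 4: $265.07 +$8.21 interest = $273.28; pay $273.28 → $0.00
Total interest: $69.80 + $49.27 + $28.74 + $8.21 = $156.02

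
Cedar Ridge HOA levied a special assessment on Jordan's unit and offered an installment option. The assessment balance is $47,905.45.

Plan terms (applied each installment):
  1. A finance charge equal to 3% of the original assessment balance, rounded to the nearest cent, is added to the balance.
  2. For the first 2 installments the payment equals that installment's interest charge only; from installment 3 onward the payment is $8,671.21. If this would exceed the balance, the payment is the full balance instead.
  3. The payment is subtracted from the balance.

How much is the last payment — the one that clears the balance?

Installment 1: opening $47,905.45; interest $1,437.16 → $49,342.61; payment $1,437.16; balance $47,905.45
Installment 2: opening $47,905.45; interest $1,437.16 → $49,342.61; payment $1,437.16; balance $47,905.45
Installment 3: opening $47,905.45; interest $1,437.16 → $49,342.61; payment $8,671.21; balance $40,671.40
Installment 4: opening $40,671.40; interest $1,437.16 → $42,108.56; payment $8,671.21; balance $33,437.35
Installment 5: opening $33,437.35; interest $1,437.16 → $34,874.51; payment $8,671.21; balance $26,203.30
Installment 6: opening $26,203.30; interest $1,437.16 → $27,640.46; payment $8,671.21; balance $18,969.25
Installment 7: opening $18,969.25; interest $1,437.16 → $20,406.41; payment $8,671.21; balance $11,735.20
Installment 8: opening $11,735.20; interest $1,437.16 → $13,172.36; payment $8,671.21; balance $4,501.15
Installment 9: opening $4,501.15; interest $1,437.16 → $5,938.31; payment $5,938.31; balance $0.00

$5,938.31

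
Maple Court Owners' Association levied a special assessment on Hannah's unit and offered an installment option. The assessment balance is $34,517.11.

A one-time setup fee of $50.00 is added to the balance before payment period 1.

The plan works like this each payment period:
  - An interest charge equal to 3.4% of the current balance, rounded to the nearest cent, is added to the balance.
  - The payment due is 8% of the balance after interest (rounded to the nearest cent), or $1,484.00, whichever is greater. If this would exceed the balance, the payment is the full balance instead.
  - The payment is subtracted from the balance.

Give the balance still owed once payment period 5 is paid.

Payment period 1: $34,567.11 +$1,175.28 interest = $35,742.39; pay $2,859.39 → $32,883.00
Payment period 2: $32,883.00 +$1,118.02 interest = $34,001.02; pay $2,720.08 → $31,280.94
Payment period 3: $31,280.94 +$1,063.55 interest = $32,344.49; pay $2,587.56 → $29,756.93
Payment period 4: $29,756.93 +$1,011.74 interest = $30,768.67; pay $2,461.49 → $28,307.18
Payment period 5: $28,307.18 +$962.44 interest = $29,269.62; pay $2,341.57 → $26,928.05

$26,928.05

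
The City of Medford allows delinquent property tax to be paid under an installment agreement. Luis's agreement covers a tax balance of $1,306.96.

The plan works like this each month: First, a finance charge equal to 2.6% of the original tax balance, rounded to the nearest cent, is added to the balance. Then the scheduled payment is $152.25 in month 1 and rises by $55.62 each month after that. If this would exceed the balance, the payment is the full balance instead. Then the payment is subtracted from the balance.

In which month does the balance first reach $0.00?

Month 1: opening $1,306.96; interest $33.98 → $1,340.94; payment $152.25; balance $1,188.69
Month 2: opening $1,188.69; interest $33.98 → $1,222.67; payment $207.87; balance $1,014.80
Month 3: opening $1,014.80; interest $33.98 → $1,048.78; payment $263.49; balance $785.29
Month 4: opening $785.29; interest $33.98 → $819.27; payment $319.11; balance $500.16
Month 5: opening $500.16; interest $33.98 → $534.14; payment $374.73; balance $159.41
Month 6: opening $159.41; interest $33.98 → $193.39; payment $193.39; balance $0.00
Balance reaches $0.00 in month 6.

6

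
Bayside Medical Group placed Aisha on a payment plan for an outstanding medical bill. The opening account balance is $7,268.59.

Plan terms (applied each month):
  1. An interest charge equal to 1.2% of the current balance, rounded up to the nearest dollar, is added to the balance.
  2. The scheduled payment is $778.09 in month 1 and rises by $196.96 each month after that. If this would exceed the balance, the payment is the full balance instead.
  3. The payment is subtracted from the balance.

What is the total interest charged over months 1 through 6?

$352.00

Month 1: $7,268.59 +$88.00 interest = $7,356.59; pay $778.09 → $6,578.50
Month 2: $6,578.50 +$79.00 interest = $6,657.50; pay $975.05 → $5,682.45
Month 3: $5,682.45 +$69.00 interest = $5,751.45; pay $1,172.01 → $4,579.44
Month 4: $4,579.44 +$55.00 interest = $4,634.44; pay $1,368.97 → $3,265.47
Month 5: $3,265.47 +$40.00 interest = $3,305.47; pay $1,565.93 → $1,739.54
Month 6: $1,739.54 +$21.00 interest = $1,760.54; pay $1,760.54 → $0.00
Total interest: $88.00 + $79.00 + $69.00 + $55.00 + $40.00 + $21.00 = $352.00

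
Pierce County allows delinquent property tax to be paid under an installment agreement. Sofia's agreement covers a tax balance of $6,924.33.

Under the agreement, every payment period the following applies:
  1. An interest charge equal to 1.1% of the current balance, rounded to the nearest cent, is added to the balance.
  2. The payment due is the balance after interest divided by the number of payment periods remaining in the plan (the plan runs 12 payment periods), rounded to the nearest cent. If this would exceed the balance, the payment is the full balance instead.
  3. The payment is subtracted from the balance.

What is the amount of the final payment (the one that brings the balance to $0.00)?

$657.97

Payment period 1: opening $6,924.33; interest $76.17 → $7,000.50; payment $583.38; balance $6,417.12
Payment period 2: opening $6,417.12; interest $70.59 → $6,487.71; payment $589.79; balance $5,897.92
Payment period 3: opening $5,897.92; interest $64.88 → $5,962.80; payment $596.28; balance $5,366.52
Payment period 4: opening $5,366.52; interest $59.03 → $5,425.55; payment $602.84; balance $4,822.71
Payment period 5: opening $4,822.71; interest $53.05 → $4,875.76; payment $609.47; balance $4,266.29
Payment period 6: opening $4,266.29; interest $46.93 → $4,313.22; payment $616.17; balance $3,697.05
Payment period 7: opening $3,697.05; interest $40.67 → $3,737.72; payment $622.95; balance $3,114.77
Payment period 8: opening $3,114.77; interest $34.26 → $3,149.03; payment $629.81; balance $2,519.22
Payment period 9: opening $2,519.22; interest $27.71 → $2,546.93; payment $636.73; balance $1,910.20
Payment period 10: opening $1,910.20; interest $21.01 → $1,931.21; payment $643.74; balance $1,287.47
Payment period 11: opening $1,287.47; interest $14.16 → $1,301.63; payment $650.82; balance $650.81
Payment period 12: opening $650.81; interest $7.16 → $657.97; payment $657.97; balance $0.00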